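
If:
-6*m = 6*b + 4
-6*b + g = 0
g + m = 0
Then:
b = 2/15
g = 4/5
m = -4/5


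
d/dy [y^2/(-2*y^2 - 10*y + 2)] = y*(2 - 5*y)/(2*(y^4 + 10*y^3 + 23*y^2 - 10*y + 1))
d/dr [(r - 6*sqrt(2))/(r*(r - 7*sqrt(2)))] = (-r^2 + 12*sqrt(2)*r - 84)/(r^2*(r^2 - 14*sqrt(2)*r + 98))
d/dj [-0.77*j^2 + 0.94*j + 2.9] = 0.94 - 1.54*j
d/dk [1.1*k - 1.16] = 1.10000000000000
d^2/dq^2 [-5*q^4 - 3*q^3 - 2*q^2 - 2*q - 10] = -60*q^2 - 18*q - 4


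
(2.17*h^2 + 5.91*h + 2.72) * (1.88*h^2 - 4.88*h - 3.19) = 4.0796*h^4 + 0.5212*h^3 - 30.6495*h^2 - 32.1265*h - 8.6768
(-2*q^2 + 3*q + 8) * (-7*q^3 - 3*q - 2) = 14*q^5 - 21*q^4 - 50*q^3 - 5*q^2 - 30*q - 16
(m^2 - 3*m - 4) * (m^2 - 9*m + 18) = m^4 - 12*m^3 + 41*m^2 - 18*m - 72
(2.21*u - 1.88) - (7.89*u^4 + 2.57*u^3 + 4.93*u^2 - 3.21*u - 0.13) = -7.89*u^4 - 2.57*u^3 - 4.93*u^2 + 5.42*u - 1.75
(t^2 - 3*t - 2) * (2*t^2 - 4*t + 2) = 2*t^4 - 10*t^3 + 10*t^2 + 2*t - 4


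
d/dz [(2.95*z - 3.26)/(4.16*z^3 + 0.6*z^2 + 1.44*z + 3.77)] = (-24.544*z^3 + 38.9148*z^2 + 3.912*z + 15.8159)/(17.3056*z^6 + 4.992*z^5 + 12.3408*z^4 + 33.0944*z^3 + 6.5976*z^2 + 10.8576*z + 14.2129)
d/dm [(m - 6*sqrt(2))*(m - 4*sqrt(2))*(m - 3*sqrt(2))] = 3*m^2 - 26*sqrt(2)*m + 108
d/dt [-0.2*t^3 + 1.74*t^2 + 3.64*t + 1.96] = -0.6*t^2 + 3.48*t + 3.64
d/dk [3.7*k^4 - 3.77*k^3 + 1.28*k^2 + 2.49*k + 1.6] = 14.8*k^3 - 11.31*k^2 + 2.56*k + 2.49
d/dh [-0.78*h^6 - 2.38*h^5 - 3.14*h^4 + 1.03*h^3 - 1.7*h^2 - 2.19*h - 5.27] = -4.68*h^5 - 11.9*h^4 - 12.56*h^3 + 3.09*h^2 - 3.4*h - 2.19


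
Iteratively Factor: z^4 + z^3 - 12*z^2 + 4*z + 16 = (z - 2)*(z^3 + 3*z^2 - 6*z - 8) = (z - 2)*(z + 4)*(z^2 - z - 2) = (z - 2)^2*(z + 4)*(z + 1)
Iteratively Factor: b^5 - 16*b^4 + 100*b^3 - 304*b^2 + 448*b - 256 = (b - 4)*(b^4 - 12*b^3 + 52*b^2 - 96*b + 64) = (b - 4)^2*(b^3 - 8*b^2 + 20*b - 16) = (b - 4)^2*(b - 2)*(b^2 - 6*b + 8) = (b - 4)^2*(b - 2)^2*(b - 4)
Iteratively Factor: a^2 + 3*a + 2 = (a + 1)*(a + 2)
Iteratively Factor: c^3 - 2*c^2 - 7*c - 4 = (c - 4)*(c^2 + 2*c + 1) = (c - 4)*(c + 1)*(c + 1)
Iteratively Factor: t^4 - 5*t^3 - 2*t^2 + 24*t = (t - 4)*(t^3 - t^2 - 6*t) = t*(t - 4)*(t^2 - t - 6) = t*(t - 4)*(t - 3)*(t + 2)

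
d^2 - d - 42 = (d - 7)*(d + 6)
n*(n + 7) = n^2 + 7*n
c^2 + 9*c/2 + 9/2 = (c + 3/2)*(c + 3)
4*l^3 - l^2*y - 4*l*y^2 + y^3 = (-4*l + y)*(-l + y)*(l + y)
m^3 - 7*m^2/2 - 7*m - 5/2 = (m - 5)*(m + 1/2)*(m + 1)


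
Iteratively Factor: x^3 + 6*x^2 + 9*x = (x + 3)*(x^2 + 3*x) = (x + 3)^2*(x)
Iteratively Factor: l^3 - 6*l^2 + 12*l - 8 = (l - 2)*(l^2 - 4*l + 4) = (l - 2)^2*(l - 2)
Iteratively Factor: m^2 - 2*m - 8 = (m - 4)*(m + 2)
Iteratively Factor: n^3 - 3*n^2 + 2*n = (n - 2)*(n^2 - n) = (n - 2)*(n - 1)*(n)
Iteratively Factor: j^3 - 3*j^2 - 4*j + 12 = (j - 2)*(j^2 - j - 6) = (j - 3)*(j - 2)*(j + 2)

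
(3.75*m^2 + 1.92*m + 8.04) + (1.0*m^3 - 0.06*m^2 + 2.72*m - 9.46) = 1.0*m^3 + 3.69*m^2 + 4.64*m - 1.42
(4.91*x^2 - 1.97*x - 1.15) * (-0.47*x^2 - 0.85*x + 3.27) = -2.3077*x^4 - 3.2476*x^3 + 18.2707*x^2 - 5.4644*x - 3.7605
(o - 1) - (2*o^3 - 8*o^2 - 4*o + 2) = -2*o^3 + 8*o^2 + 5*o - 3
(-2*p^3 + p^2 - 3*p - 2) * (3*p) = -6*p^4 + 3*p^3 - 9*p^2 - 6*p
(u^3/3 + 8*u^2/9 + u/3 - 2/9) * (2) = 2*u^3/3 + 16*u^2/9 + 2*u/3 - 4/9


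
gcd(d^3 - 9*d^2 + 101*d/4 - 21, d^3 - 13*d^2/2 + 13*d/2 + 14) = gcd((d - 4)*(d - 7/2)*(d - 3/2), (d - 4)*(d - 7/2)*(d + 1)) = d^2 - 15*d/2 + 14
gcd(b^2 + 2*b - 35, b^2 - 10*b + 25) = b - 5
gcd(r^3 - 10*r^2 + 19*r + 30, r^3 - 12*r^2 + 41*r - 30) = r^2 - 11*r + 30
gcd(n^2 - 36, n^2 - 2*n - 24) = n - 6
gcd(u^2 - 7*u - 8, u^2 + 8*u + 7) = u + 1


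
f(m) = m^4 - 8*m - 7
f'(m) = 4*m^3 - 8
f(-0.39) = -3.86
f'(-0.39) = -8.24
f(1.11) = -14.36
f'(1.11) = -2.53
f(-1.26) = 5.60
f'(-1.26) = -16.00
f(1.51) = -13.88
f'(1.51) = 5.77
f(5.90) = 1157.54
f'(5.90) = 813.52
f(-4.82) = 571.30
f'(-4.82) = -455.92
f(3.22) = 74.74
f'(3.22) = 125.54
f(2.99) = 49.01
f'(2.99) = 98.92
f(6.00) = 1241.00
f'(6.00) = 856.00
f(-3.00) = 98.00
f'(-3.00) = -116.00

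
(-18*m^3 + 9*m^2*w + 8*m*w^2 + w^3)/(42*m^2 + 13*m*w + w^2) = (-3*m^2 + 2*m*w + w^2)/(7*m + w)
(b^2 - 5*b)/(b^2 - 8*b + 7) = b*(b - 5)/(b^2 - 8*b + 7)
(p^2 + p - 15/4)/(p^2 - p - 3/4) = (2*p + 5)/(2*p + 1)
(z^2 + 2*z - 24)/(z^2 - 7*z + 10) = (z^2 + 2*z - 24)/(z^2 - 7*z + 10)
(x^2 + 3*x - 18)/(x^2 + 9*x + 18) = (x - 3)/(x + 3)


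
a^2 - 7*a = a*(a - 7)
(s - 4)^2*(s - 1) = s^3 - 9*s^2 + 24*s - 16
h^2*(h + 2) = h^3 + 2*h^2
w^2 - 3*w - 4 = (w - 4)*(w + 1)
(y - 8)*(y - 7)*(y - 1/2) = y^3 - 31*y^2/2 + 127*y/2 - 28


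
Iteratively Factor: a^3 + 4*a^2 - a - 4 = (a - 1)*(a^2 + 5*a + 4) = (a - 1)*(a + 4)*(a + 1)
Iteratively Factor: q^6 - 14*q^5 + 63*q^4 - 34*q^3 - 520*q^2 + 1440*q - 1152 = (q - 4)*(q^5 - 10*q^4 + 23*q^3 + 58*q^2 - 288*q + 288) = (q - 4)^2*(q^4 - 6*q^3 - q^2 + 54*q - 72) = (q - 4)^2*(q + 3)*(q^3 - 9*q^2 + 26*q - 24) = (q - 4)^2*(q - 3)*(q + 3)*(q^2 - 6*q + 8) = (q - 4)^2*(q - 3)*(q - 2)*(q + 3)*(q - 4)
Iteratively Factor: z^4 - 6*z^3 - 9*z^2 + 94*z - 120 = (z - 3)*(z^3 - 3*z^2 - 18*z + 40) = (z - 3)*(z + 4)*(z^2 - 7*z + 10) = (z - 5)*(z - 3)*(z + 4)*(z - 2)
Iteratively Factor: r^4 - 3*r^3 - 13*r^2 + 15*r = (r)*(r^3 - 3*r^2 - 13*r + 15) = r*(r - 1)*(r^2 - 2*r - 15) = r*(r - 5)*(r - 1)*(r + 3)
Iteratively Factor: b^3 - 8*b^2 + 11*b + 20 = (b + 1)*(b^2 - 9*b + 20) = (b - 5)*(b + 1)*(b - 4)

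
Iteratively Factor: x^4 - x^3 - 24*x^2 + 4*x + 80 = (x - 2)*(x^3 + x^2 - 22*x - 40) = (x - 2)*(x + 4)*(x^2 - 3*x - 10) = (x - 2)*(x + 2)*(x + 4)*(x - 5)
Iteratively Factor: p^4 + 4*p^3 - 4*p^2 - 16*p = (p)*(p^3 + 4*p^2 - 4*p - 16) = p*(p + 2)*(p^2 + 2*p - 8) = p*(p + 2)*(p + 4)*(p - 2)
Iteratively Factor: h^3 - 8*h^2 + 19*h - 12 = (h - 1)*(h^2 - 7*h + 12) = (h - 3)*(h - 1)*(h - 4)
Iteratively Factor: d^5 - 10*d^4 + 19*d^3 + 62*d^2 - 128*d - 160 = (d + 1)*(d^4 - 11*d^3 + 30*d^2 + 32*d - 160) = (d + 1)*(d + 2)*(d^3 - 13*d^2 + 56*d - 80) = (d - 4)*(d + 1)*(d + 2)*(d^2 - 9*d + 20) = (d - 4)^2*(d + 1)*(d + 2)*(d - 5)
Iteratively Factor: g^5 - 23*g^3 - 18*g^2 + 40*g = (g)*(g^4 - 23*g^2 - 18*g + 40) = g*(g - 5)*(g^3 + 5*g^2 + 2*g - 8) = g*(g - 5)*(g - 1)*(g^2 + 6*g + 8) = g*(g - 5)*(g - 1)*(g + 4)*(g + 2)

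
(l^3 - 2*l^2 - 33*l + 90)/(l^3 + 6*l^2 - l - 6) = (l^2 - 8*l + 15)/(l^2 - 1)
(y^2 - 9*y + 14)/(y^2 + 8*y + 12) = (y^2 - 9*y + 14)/(y^2 + 8*y + 12)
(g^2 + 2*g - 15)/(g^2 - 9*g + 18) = (g + 5)/(g - 6)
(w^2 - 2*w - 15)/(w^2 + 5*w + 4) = (w^2 - 2*w - 15)/(w^2 + 5*w + 4)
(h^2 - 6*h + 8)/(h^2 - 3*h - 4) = (h - 2)/(h + 1)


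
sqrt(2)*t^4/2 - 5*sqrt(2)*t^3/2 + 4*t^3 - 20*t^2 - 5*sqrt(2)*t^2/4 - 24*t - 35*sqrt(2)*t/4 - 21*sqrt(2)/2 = (t - 6)*(t + sqrt(2)/2)*(t + 7*sqrt(2)/2)*(sqrt(2)*t/2 + sqrt(2)/2)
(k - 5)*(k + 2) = k^2 - 3*k - 10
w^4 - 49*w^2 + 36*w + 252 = (w - 6)*(w - 3)*(w + 2)*(w + 7)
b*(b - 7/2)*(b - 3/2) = b^3 - 5*b^2 + 21*b/4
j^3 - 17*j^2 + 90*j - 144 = (j - 8)*(j - 6)*(j - 3)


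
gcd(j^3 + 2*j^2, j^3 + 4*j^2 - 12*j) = j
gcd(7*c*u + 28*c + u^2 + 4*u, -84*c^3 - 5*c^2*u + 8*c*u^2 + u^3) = 7*c + u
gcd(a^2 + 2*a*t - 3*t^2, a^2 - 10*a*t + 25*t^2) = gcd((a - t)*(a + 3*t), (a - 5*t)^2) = 1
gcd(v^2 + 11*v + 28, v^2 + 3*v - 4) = v + 4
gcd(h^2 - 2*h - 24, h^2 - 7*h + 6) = h - 6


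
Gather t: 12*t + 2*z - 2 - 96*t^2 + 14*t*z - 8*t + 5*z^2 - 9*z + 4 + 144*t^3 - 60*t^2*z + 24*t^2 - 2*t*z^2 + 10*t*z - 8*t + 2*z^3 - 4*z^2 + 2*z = 144*t^3 + t^2*(-60*z - 72) + t*(-2*z^2 + 24*z - 4) + 2*z^3 + z^2 - 5*z + 2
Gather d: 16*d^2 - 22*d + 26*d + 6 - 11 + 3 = 16*d^2 + 4*d - 2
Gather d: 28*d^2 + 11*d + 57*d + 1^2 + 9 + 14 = 28*d^2 + 68*d + 24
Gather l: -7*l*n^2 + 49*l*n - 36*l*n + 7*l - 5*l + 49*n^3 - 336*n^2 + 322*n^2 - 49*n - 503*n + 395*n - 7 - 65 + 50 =l*(-7*n^2 + 13*n + 2) + 49*n^3 - 14*n^2 - 157*n - 22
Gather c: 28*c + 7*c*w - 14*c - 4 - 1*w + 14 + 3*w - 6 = c*(7*w + 14) + 2*w + 4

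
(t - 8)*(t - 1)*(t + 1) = t^3 - 8*t^2 - t + 8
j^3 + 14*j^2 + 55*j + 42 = (j + 1)*(j + 6)*(j + 7)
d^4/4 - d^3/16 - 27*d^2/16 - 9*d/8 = d*(d/4 + 1/2)*(d - 3)*(d + 3/4)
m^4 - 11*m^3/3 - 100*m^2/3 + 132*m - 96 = (m - 6)*(m - 8/3)*(m - 1)*(m + 6)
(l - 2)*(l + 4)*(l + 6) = l^3 + 8*l^2 + 4*l - 48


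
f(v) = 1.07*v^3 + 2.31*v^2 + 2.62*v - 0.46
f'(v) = 3.21*v^2 + 4.62*v + 2.62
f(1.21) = 7.99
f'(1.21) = 12.91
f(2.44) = 35.23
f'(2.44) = 33.00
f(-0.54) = -1.37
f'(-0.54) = 1.06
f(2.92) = 53.53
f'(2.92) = 43.48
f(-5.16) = -99.48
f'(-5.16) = 64.25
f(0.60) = 2.17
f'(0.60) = 6.55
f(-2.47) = -8.96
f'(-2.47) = 10.79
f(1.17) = 7.48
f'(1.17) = 12.42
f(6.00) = 329.54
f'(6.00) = 145.90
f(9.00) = 990.26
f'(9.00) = 304.21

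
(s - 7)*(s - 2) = s^2 - 9*s + 14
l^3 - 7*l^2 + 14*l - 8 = (l - 4)*(l - 2)*(l - 1)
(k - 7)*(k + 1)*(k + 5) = k^3 - k^2 - 37*k - 35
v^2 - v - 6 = (v - 3)*(v + 2)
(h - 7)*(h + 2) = h^2 - 5*h - 14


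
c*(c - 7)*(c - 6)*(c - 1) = c^4 - 14*c^3 + 55*c^2 - 42*c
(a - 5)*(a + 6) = a^2 + a - 30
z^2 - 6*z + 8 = (z - 4)*(z - 2)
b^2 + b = b*(b + 1)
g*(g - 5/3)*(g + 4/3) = g^3 - g^2/3 - 20*g/9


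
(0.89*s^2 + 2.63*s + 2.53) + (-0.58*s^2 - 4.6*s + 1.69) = 0.31*s^2 - 1.97*s + 4.22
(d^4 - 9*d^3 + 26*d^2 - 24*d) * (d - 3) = d^5 - 12*d^4 + 53*d^3 - 102*d^2 + 72*d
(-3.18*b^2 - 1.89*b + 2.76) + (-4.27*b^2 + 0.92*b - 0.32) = -7.45*b^2 - 0.97*b + 2.44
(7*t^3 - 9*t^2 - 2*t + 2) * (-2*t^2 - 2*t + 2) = -14*t^5 + 4*t^4 + 36*t^3 - 18*t^2 - 8*t + 4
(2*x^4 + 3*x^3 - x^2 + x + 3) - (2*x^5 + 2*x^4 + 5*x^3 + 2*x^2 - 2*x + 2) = -2*x^5 - 2*x^3 - 3*x^2 + 3*x + 1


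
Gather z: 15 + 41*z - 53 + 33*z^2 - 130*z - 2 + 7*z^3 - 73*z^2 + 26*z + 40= 7*z^3 - 40*z^2 - 63*z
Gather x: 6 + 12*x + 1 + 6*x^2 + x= 6*x^2 + 13*x + 7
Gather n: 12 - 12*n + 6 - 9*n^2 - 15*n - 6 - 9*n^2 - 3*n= -18*n^2 - 30*n + 12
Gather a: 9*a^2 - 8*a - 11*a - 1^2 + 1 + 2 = 9*a^2 - 19*a + 2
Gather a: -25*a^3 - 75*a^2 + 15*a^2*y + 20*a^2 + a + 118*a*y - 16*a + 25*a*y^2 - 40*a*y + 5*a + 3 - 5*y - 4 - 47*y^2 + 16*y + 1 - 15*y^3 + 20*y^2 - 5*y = -25*a^3 + a^2*(15*y - 55) + a*(25*y^2 + 78*y - 10) - 15*y^3 - 27*y^2 + 6*y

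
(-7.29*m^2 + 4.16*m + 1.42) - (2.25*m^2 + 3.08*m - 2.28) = -9.54*m^2 + 1.08*m + 3.7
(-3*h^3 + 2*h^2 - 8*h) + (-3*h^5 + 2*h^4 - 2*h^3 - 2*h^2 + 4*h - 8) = -3*h^5 + 2*h^4 - 5*h^3 - 4*h - 8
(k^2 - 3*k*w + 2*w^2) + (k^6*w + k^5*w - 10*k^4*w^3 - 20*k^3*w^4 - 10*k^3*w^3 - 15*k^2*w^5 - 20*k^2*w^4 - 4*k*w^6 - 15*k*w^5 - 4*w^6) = k^6*w + k^5*w - 10*k^4*w^3 - 20*k^3*w^4 - 10*k^3*w^3 - 15*k^2*w^5 - 20*k^2*w^4 + k^2 - 4*k*w^6 - 15*k*w^5 - 3*k*w - 4*w^6 + 2*w^2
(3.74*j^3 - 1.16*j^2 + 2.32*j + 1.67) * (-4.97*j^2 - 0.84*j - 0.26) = -18.5878*j^5 + 2.6236*j^4 - 11.5284*j^3 - 9.9471*j^2 - 2.006*j - 0.4342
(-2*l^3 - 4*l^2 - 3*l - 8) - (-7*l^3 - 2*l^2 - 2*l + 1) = 5*l^3 - 2*l^2 - l - 9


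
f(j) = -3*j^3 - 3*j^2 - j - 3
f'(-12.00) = -1225.00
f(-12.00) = 4761.00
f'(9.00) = -784.00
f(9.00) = -2442.00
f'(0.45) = -5.52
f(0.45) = -4.33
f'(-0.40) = -0.04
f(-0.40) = -2.89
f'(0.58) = -7.51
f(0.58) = -5.17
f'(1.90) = -44.89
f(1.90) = -36.31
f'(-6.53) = -345.59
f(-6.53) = 710.94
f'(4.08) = -175.30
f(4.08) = -260.77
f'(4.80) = -237.16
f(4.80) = -408.70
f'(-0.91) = -2.99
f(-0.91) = -2.31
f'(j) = -9*j^2 - 6*j - 1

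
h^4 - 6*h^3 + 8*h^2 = h^2*(h - 4)*(h - 2)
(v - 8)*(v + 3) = v^2 - 5*v - 24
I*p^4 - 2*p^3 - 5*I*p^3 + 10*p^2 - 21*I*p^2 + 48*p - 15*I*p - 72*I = (p - 8)*(p + 3)*(p + 3*I)*(I*p + 1)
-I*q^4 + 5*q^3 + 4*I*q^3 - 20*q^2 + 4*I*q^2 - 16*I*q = q*(q - 4)*(q + 4*I)*(-I*q + 1)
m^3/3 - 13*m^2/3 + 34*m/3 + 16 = (m/3 + 1/3)*(m - 8)*(m - 6)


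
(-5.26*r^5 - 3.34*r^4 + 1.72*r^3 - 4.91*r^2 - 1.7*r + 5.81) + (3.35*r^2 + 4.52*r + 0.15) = -5.26*r^5 - 3.34*r^4 + 1.72*r^3 - 1.56*r^2 + 2.82*r + 5.96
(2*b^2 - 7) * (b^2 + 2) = 2*b^4 - 3*b^2 - 14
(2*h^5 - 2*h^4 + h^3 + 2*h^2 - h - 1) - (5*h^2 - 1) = 2*h^5 - 2*h^4 + h^3 - 3*h^2 - h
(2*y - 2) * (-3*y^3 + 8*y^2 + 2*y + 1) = -6*y^4 + 22*y^3 - 12*y^2 - 2*y - 2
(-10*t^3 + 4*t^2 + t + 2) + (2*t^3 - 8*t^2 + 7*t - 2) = -8*t^3 - 4*t^2 + 8*t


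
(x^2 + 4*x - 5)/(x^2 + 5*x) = (x - 1)/x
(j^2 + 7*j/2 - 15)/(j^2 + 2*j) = (j^2 + 7*j/2 - 15)/(j*(j + 2))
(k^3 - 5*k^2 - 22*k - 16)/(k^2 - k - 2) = (k^2 - 6*k - 16)/(k - 2)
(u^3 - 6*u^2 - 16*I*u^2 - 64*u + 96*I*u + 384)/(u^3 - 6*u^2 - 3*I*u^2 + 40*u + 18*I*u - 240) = (u - 8*I)/(u + 5*I)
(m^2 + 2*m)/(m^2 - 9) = m*(m + 2)/(m^2 - 9)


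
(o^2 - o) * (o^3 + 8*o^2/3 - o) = o^5 + 5*o^4/3 - 11*o^3/3 + o^2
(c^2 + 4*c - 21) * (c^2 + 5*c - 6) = c^4 + 9*c^3 - 7*c^2 - 129*c + 126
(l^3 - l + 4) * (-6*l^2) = -6*l^5 + 6*l^3 - 24*l^2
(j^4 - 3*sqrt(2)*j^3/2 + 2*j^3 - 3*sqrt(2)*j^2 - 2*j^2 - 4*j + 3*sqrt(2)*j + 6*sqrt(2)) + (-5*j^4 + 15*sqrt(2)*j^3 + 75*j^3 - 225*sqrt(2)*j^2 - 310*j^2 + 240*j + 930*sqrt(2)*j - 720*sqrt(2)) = -4*j^4 + 27*sqrt(2)*j^3/2 + 77*j^3 - 228*sqrt(2)*j^2 - 312*j^2 + 236*j + 933*sqrt(2)*j - 714*sqrt(2)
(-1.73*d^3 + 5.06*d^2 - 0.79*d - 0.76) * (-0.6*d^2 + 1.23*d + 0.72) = 1.038*d^5 - 5.1639*d^4 + 5.4522*d^3 + 3.1275*d^2 - 1.5036*d - 0.5472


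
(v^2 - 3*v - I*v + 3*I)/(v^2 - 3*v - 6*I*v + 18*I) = (v - I)/(v - 6*I)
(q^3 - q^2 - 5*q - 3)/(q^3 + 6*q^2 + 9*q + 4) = (q - 3)/(q + 4)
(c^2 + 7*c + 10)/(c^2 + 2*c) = (c + 5)/c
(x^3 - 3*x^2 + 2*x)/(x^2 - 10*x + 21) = x*(x^2 - 3*x + 2)/(x^2 - 10*x + 21)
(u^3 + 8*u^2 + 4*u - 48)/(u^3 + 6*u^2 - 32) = (u + 6)/(u + 4)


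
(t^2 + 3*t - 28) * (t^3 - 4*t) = t^5 + 3*t^4 - 32*t^3 - 12*t^2 + 112*t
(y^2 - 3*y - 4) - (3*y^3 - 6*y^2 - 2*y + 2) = -3*y^3 + 7*y^2 - y - 6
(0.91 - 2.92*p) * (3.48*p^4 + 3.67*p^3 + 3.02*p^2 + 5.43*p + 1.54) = -10.1616*p^5 - 7.5496*p^4 - 5.4787*p^3 - 13.1074*p^2 + 0.4445*p + 1.4014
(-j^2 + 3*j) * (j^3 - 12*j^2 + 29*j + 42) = -j^5 + 15*j^4 - 65*j^3 + 45*j^2 + 126*j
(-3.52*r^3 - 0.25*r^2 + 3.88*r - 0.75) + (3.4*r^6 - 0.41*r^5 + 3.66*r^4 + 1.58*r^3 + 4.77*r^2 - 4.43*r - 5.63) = 3.4*r^6 - 0.41*r^5 + 3.66*r^4 - 1.94*r^3 + 4.52*r^2 - 0.55*r - 6.38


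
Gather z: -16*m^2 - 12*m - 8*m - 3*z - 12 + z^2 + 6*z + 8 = -16*m^2 - 20*m + z^2 + 3*z - 4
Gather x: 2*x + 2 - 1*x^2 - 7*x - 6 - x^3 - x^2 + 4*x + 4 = -x^3 - 2*x^2 - x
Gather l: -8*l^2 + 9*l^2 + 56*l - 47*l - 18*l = l^2 - 9*l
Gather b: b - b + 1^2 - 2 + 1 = 0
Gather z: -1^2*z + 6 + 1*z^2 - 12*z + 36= z^2 - 13*z + 42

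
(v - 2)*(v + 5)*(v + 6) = v^3 + 9*v^2 + 8*v - 60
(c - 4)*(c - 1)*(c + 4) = c^3 - c^2 - 16*c + 16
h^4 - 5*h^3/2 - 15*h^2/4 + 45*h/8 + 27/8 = (h - 3)*(h - 3/2)*(h + 1/2)*(h + 3/2)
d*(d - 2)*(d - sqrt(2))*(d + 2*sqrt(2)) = d^4 - 2*d^3 + sqrt(2)*d^3 - 4*d^2 - 2*sqrt(2)*d^2 + 8*d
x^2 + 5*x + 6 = (x + 2)*(x + 3)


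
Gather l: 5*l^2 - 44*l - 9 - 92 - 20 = 5*l^2 - 44*l - 121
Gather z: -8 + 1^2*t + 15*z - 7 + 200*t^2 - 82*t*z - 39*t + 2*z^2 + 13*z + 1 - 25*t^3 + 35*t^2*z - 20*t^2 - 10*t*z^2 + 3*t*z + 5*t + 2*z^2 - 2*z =-25*t^3 + 180*t^2 - 33*t + z^2*(4 - 10*t) + z*(35*t^2 - 79*t + 26) - 14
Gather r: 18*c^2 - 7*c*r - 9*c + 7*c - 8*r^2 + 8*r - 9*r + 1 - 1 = 18*c^2 - 2*c - 8*r^2 + r*(-7*c - 1)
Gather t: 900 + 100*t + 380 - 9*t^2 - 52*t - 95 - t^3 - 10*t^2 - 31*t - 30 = -t^3 - 19*t^2 + 17*t + 1155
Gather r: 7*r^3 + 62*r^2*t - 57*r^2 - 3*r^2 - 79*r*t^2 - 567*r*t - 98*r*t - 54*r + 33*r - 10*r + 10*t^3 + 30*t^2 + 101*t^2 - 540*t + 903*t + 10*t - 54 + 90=7*r^3 + r^2*(62*t - 60) + r*(-79*t^2 - 665*t - 31) + 10*t^3 + 131*t^2 + 373*t + 36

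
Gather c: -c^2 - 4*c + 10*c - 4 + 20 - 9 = -c^2 + 6*c + 7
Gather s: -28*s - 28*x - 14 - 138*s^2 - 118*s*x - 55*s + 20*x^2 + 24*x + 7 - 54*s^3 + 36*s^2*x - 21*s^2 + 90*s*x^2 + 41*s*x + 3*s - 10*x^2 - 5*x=-54*s^3 + s^2*(36*x - 159) + s*(90*x^2 - 77*x - 80) + 10*x^2 - 9*x - 7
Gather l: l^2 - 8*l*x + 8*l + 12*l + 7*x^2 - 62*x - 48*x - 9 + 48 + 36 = l^2 + l*(20 - 8*x) + 7*x^2 - 110*x + 75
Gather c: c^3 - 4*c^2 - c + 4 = c^3 - 4*c^2 - c + 4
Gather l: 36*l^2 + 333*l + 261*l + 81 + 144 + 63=36*l^2 + 594*l + 288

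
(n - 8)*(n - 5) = n^2 - 13*n + 40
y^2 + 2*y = y*(y + 2)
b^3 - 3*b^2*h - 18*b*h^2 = b*(b - 6*h)*(b + 3*h)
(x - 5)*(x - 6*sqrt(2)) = x^2 - 6*sqrt(2)*x - 5*x + 30*sqrt(2)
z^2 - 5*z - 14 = (z - 7)*(z + 2)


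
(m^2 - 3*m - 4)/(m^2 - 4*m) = (m + 1)/m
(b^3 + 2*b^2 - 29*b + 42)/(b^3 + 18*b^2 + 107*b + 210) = (b^2 - 5*b + 6)/(b^2 + 11*b + 30)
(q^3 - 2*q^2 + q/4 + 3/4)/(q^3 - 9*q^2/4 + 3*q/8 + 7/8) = 2*(2*q - 3)/(4*q - 7)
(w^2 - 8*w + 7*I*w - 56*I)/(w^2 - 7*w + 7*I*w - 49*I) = (w - 8)/(w - 7)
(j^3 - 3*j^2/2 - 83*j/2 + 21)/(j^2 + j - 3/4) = 2*(j^2 - j - 42)/(2*j + 3)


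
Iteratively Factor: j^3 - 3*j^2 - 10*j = (j)*(j^2 - 3*j - 10) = j*(j + 2)*(j - 5)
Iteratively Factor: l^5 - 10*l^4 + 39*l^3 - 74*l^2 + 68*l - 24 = (l - 2)*(l^4 - 8*l^3 + 23*l^2 - 28*l + 12) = (l - 2)^2*(l^3 - 6*l^2 + 11*l - 6) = (l - 2)^2*(l - 1)*(l^2 - 5*l + 6) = (l - 3)*(l - 2)^2*(l - 1)*(l - 2)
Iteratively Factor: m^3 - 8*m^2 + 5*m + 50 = (m - 5)*(m^2 - 3*m - 10) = (m - 5)^2*(m + 2)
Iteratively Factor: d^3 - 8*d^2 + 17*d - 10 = (d - 5)*(d^2 - 3*d + 2) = (d - 5)*(d - 1)*(d - 2)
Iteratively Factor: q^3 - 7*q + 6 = (q - 1)*(q^2 + q - 6) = (q - 1)*(q + 3)*(q - 2)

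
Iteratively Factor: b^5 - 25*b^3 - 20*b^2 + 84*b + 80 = (b + 4)*(b^4 - 4*b^3 - 9*b^2 + 16*b + 20) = (b - 2)*(b + 4)*(b^3 - 2*b^2 - 13*b - 10) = (b - 2)*(b + 1)*(b + 4)*(b^2 - 3*b - 10) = (b - 5)*(b - 2)*(b + 1)*(b + 4)*(b + 2)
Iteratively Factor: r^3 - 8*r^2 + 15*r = (r)*(r^2 - 8*r + 15) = r*(r - 3)*(r - 5)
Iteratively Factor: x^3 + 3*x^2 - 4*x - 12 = (x + 3)*(x^2 - 4) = (x - 2)*(x + 3)*(x + 2)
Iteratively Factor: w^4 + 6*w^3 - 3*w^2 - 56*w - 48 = (w + 4)*(w^3 + 2*w^2 - 11*w - 12) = (w + 1)*(w + 4)*(w^2 + w - 12) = (w + 1)*(w + 4)^2*(w - 3)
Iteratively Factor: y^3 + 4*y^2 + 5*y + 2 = (y + 1)*(y^2 + 3*y + 2) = (y + 1)*(y + 2)*(y + 1)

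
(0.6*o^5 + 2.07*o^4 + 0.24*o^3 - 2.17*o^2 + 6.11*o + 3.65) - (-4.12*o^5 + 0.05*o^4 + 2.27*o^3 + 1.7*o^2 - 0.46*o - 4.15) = 4.72*o^5 + 2.02*o^4 - 2.03*o^3 - 3.87*o^2 + 6.57*o + 7.8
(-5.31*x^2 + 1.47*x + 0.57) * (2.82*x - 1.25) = -14.9742*x^3 + 10.7829*x^2 - 0.2301*x - 0.7125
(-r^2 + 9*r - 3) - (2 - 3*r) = -r^2 + 12*r - 5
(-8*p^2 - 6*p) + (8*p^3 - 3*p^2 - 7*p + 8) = 8*p^3 - 11*p^2 - 13*p + 8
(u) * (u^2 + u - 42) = u^3 + u^2 - 42*u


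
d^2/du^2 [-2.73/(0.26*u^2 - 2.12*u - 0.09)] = (-0.369096*u^2 + 3.009552*u + 2.73*(0.52*u - 2.12)*(1.04*u - 4.24) + 0.127764)/(-0.26*u^2 + 2.12*u + 0.09)^3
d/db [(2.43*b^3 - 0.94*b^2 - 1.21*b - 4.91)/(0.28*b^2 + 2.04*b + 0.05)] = (0.6804*b^4 + 9.9144*b^3 - 1.2143*b^2 + 2.6556*b + 9.9559)/(0.0784*b^4 + 1.1424*b^3 + 4.1896*b^2 + 0.204*b + 0.0025)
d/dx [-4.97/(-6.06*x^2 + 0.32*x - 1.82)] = (1.5904 - 60.2364*x)/(6.06*x^2 - 0.32*x + 1.82)^2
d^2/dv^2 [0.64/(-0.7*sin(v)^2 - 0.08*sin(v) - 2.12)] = (1.2544*sin(v)^4 + 0.10752*sin(v)^3 - 5.676544*sin(v)^2 - 0.323584*sin(v) + 1.891328)/(0.7*sin(v)^2 + 0.08*sin(v) + 2.12)^3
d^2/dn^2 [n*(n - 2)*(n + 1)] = 6*n - 2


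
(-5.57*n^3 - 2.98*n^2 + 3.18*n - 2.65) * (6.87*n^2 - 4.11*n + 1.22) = -38.2659*n^5 + 2.4201*n^4 + 27.299*n^3 - 34.9109*n^2 + 14.7711*n - 3.233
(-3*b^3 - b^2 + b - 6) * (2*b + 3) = -6*b^4 - 11*b^3 - b^2 - 9*b - 18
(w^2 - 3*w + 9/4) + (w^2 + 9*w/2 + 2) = 2*w^2 + 3*w/2 + 17/4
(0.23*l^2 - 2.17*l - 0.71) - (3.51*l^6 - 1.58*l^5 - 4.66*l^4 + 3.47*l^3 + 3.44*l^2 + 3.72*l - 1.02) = -3.51*l^6 + 1.58*l^5 + 4.66*l^4 - 3.47*l^3 - 3.21*l^2 - 5.89*l + 0.31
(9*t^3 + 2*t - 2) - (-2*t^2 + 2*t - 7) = 9*t^3 + 2*t^2 + 5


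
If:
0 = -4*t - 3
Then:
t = -3/4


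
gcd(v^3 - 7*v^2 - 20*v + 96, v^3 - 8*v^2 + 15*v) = v - 3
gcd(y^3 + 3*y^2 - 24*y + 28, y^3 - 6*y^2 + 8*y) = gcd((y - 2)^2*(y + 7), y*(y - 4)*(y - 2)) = y - 2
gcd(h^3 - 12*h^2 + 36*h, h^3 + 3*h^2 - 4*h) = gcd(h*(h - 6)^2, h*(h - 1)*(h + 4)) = h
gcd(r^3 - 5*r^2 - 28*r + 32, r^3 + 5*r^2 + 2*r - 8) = r^2 + 3*r - 4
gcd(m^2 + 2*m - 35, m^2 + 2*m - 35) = m^2 + 2*m - 35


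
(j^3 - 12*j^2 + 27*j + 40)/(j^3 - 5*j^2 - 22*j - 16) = (j - 5)/(j + 2)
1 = 1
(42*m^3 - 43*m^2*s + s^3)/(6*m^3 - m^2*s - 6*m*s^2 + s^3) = (7*m + s)/(m + s)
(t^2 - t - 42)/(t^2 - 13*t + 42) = (t + 6)/(t - 6)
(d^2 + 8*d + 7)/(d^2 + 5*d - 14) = (d + 1)/(d - 2)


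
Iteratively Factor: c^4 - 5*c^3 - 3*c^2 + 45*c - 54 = (c - 2)*(c^3 - 3*c^2 - 9*c + 27) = (c - 2)*(c + 3)*(c^2 - 6*c + 9) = (c - 3)*(c - 2)*(c + 3)*(c - 3)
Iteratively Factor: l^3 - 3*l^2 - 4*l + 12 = (l + 2)*(l^2 - 5*l + 6) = (l - 3)*(l + 2)*(l - 2)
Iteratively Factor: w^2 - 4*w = (w)*(w - 4)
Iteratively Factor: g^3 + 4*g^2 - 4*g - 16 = (g - 2)*(g^2 + 6*g + 8) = (g - 2)*(g + 4)*(g + 2)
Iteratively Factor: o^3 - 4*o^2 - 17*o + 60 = (o + 4)*(o^2 - 8*o + 15) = (o - 3)*(o + 4)*(o - 5)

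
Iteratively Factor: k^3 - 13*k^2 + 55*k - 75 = (k - 5)*(k^2 - 8*k + 15) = (k - 5)*(k - 3)*(k - 5)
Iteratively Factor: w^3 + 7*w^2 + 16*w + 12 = (w + 2)*(w^2 + 5*w + 6) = (w + 2)^2*(w + 3)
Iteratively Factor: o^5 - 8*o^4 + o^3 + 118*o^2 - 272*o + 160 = (o - 5)*(o^4 - 3*o^3 - 14*o^2 + 48*o - 32) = (o - 5)*(o - 4)*(o^3 + o^2 - 10*o + 8) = (o - 5)*(o - 4)*(o - 2)*(o^2 + 3*o - 4) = (o - 5)*(o - 4)*(o - 2)*(o + 4)*(o - 1)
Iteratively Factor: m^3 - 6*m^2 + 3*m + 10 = (m + 1)*(m^2 - 7*m + 10) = (m - 5)*(m + 1)*(m - 2)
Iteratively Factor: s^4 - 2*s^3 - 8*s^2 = (s - 4)*(s^3 + 2*s^2) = s*(s - 4)*(s^2 + 2*s) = s^2*(s - 4)*(s + 2)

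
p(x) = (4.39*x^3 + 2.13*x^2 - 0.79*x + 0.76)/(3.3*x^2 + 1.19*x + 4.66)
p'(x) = (-6.6*x - 1.19)*(4.39*x^3 + 2.13*x^2 - 0.79*x + 0.76)/(3.3*x^2 + 1.19*x + 4.66)^2 + (13.17*x^2 + 4.26*x - 0.79)/(3.3*x^2 + 1.19*x + 4.66) = (14.487*x^4 + 10.4482*x^3 + 66.5139*x^2 + 14.8356*x - 4.5858)/(10.89*x^4 + 7.854*x^3 + 32.1721*x^2 + 11.0908*x + 21.7156)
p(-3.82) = -4.35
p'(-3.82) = 1.46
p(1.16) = 0.91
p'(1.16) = 1.32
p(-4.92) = -5.93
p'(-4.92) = 1.42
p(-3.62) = -4.05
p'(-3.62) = 1.48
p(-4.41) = -5.20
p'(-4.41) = 1.44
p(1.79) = 1.81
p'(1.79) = 1.47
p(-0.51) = 0.23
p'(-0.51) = 0.20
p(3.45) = 4.24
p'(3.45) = 1.44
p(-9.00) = -11.56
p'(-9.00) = 1.36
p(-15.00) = -19.64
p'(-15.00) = 1.34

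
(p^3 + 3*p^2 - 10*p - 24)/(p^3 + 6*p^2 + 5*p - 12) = (p^2 - p - 6)/(p^2 + 2*p - 3)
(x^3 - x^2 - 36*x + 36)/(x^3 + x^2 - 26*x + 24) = (x - 6)/(x - 4)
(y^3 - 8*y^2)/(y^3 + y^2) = (y - 8)/(y + 1)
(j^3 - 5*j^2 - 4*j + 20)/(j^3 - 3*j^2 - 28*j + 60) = (j^2 - 3*j - 10)/(j^2 - j - 30)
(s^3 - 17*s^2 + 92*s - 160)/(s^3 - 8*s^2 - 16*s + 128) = (s - 5)/(s + 4)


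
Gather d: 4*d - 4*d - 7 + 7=0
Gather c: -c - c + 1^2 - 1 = -2*c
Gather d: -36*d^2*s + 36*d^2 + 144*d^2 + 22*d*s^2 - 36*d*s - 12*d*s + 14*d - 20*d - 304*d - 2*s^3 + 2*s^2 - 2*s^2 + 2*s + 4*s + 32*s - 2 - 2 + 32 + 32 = d^2*(180 - 36*s) + d*(22*s^2 - 48*s - 310) - 2*s^3 + 38*s + 60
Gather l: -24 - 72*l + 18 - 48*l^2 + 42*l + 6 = -48*l^2 - 30*l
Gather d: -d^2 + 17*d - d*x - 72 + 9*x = -d^2 + d*(17 - x) + 9*x - 72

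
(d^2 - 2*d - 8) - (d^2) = -2*d - 8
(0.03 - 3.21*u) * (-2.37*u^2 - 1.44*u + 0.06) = 7.6077*u^3 + 4.5513*u^2 - 0.2358*u + 0.0018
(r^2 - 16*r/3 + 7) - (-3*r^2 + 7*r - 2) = 4*r^2 - 37*r/3 + 9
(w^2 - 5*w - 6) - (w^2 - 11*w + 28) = 6*w - 34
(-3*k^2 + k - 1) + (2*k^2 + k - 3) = -k^2 + 2*k - 4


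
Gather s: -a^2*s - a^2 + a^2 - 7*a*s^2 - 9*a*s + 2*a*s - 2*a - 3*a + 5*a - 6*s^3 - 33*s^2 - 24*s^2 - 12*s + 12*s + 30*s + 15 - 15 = -6*s^3 + s^2*(-7*a - 57) + s*(-a^2 - 7*a + 30)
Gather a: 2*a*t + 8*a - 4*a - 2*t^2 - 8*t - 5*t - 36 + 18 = a*(2*t + 4) - 2*t^2 - 13*t - 18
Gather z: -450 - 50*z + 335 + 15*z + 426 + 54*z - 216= 19*z + 95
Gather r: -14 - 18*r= -18*r - 14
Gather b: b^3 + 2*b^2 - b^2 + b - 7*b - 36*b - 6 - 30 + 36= b^3 + b^2 - 42*b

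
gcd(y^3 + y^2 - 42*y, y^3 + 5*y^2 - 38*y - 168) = y^2 + y - 42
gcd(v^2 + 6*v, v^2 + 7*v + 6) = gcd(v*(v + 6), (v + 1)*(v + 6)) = v + 6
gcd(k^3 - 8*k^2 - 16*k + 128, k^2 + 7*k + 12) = k + 4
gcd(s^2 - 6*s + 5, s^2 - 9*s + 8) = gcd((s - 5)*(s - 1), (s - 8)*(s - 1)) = s - 1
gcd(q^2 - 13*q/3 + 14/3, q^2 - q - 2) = q - 2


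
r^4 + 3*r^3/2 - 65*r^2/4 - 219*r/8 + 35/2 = (r - 4)*(r - 1/2)*(r + 5/2)*(r + 7/2)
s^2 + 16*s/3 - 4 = (s - 2/3)*(s + 6)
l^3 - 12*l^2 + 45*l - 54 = (l - 6)*(l - 3)^2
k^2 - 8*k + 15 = (k - 5)*(k - 3)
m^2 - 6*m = m*(m - 6)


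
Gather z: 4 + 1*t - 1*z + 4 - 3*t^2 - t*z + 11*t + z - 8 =-3*t^2 - t*z + 12*t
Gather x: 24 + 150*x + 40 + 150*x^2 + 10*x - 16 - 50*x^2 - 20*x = 100*x^2 + 140*x + 48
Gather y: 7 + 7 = 14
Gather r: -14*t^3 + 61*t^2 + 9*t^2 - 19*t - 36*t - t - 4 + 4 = -14*t^3 + 70*t^2 - 56*t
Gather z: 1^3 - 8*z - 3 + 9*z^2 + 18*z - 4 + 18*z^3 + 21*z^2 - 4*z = 18*z^3 + 30*z^2 + 6*z - 6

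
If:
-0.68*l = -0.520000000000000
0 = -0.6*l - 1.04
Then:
No Solution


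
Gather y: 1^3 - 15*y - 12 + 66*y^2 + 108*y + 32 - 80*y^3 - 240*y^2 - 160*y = -80*y^3 - 174*y^2 - 67*y + 21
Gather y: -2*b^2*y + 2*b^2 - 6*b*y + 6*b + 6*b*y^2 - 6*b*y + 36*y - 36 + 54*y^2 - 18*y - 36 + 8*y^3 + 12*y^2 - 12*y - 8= 2*b^2 + 6*b + 8*y^3 + y^2*(6*b + 66) + y*(-2*b^2 - 12*b + 6) - 80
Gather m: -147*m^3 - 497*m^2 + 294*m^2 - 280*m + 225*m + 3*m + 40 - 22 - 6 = -147*m^3 - 203*m^2 - 52*m + 12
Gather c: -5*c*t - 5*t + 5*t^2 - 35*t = -5*c*t + 5*t^2 - 40*t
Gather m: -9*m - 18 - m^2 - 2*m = -m^2 - 11*m - 18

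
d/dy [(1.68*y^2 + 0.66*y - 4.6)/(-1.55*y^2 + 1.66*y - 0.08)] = (3.8118*y^2 - 14.5288*y + 7.5832)/(2.4025*y^4 - 5.146*y^3 + 3.0036*y^2 - 0.2656*y + 0.0064)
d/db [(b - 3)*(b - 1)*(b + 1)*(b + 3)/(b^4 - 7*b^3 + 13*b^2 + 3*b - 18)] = (-7*b^2 + 18*b - 3)/(b^4 - 10*b^3 + 37*b^2 - 60*b + 36)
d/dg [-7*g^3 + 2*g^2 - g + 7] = -21*g^2 + 4*g - 1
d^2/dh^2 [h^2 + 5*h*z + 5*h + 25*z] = 2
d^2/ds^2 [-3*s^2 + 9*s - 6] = -6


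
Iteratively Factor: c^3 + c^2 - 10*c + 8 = (c - 1)*(c^2 + 2*c - 8) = (c - 1)*(c + 4)*(c - 2)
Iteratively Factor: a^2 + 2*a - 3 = (a + 3)*(a - 1)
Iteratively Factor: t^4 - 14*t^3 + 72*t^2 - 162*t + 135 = (t - 3)*(t^3 - 11*t^2 + 39*t - 45) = (t - 3)^2*(t^2 - 8*t + 15) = (t - 3)^3*(t - 5)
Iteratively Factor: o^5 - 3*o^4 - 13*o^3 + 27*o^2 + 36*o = (o - 3)*(o^4 - 13*o^2 - 12*o) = (o - 3)*(o + 3)*(o^3 - 3*o^2 - 4*o) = (o - 3)*(o + 1)*(o + 3)*(o^2 - 4*o) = (o - 4)*(o - 3)*(o + 1)*(o + 3)*(o)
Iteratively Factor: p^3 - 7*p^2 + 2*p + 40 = (p + 2)*(p^2 - 9*p + 20) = (p - 5)*(p + 2)*(p - 4)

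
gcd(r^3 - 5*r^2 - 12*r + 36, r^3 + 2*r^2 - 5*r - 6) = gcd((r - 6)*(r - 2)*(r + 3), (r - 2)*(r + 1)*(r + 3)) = r^2 + r - 6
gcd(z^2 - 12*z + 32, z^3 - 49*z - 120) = z - 8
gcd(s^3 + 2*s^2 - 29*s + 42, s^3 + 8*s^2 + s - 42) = s^2 + 5*s - 14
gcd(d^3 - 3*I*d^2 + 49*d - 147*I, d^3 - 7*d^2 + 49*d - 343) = d^2 + 49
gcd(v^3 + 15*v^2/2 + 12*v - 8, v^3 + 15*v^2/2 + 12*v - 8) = v^3 + 15*v^2/2 + 12*v - 8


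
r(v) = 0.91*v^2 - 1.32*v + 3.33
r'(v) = 1.82*v - 1.32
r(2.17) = 4.75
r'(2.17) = 2.63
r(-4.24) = 25.29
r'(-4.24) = -9.04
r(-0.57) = 4.38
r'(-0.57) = -2.36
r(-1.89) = 9.08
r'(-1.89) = -4.76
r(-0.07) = 3.43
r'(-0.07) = -1.45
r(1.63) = 3.60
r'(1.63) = 1.65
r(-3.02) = 15.62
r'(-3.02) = -6.82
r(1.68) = 3.68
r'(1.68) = 1.74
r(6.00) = 28.17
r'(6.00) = 9.60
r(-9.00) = 88.92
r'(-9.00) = -17.70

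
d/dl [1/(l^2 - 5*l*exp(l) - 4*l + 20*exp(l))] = (5*l*exp(l) - 2*l - 15*exp(l) + 4)/(l^2 - 5*l*exp(l) - 4*l + 20*exp(l))^2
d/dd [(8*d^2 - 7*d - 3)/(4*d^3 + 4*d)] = (-8*d^4 + 14*d^3 + 17*d^2 + 3)/(4*d^2*(d^4 + 2*d^2 + 1))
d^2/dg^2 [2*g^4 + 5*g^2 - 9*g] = 24*g^2 + 10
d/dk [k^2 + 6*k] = 2*k + 6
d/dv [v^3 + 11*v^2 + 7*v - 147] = 3*v^2 + 22*v + 7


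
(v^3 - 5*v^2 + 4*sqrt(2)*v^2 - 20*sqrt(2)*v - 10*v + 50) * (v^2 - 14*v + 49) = v^5 - 19*v^4 + 4*sqrt(2)*v^4 - 76*sqrt(2)*v^3 + 109*v^3 - 55*v^2 + 476*sqrt(2)*v^2 - 980*sqrt(2)*v - 1190*v + 2450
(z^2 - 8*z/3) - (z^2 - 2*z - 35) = 35 - 2*z/3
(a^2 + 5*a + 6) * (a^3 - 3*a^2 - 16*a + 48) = a^5 + 2*a^4 - 25*a^3 - 50*a^2 + 144*a + 288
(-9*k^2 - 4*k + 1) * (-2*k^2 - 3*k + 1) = 18*k^4 + 35*k^3 + k^2 - 7*k + 1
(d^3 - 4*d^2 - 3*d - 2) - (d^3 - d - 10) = -4*d^2 - 2*d + 8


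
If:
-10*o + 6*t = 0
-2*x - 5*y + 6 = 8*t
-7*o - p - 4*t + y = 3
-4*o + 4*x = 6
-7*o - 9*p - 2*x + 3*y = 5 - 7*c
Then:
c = 993*y/161 - 950/161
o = 9/46 - 15*y/46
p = 251*y/46 - 261/46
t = 15/46 - 25*y/46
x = 39/23 - 15*y/46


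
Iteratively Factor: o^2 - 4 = (o - 2)*(o + 2)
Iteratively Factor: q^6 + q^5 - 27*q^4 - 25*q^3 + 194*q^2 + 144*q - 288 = (q - 1)*(q^5 + 2*q^4 - 25*q^3 - 50*q^2 + 144*q + 288) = (q - 1)*(q + 2)*(q^4 - 25*q^2 + 144) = (q - 1)*(q + 2)*(q + 4)*(q^3 - 4*q^2 - 9*q + 36) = (q - 3)*(q - 1)*(q + 2)*(q + 4)*(q^2 - q - 12) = (q - 4)*(q - 3)*(q - 1)*(q + 2)*(q + 4)*(q + 3)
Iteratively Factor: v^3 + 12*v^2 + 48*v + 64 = (v + 4)*(v^2 + 8*v + 16) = (v + 4)^2*(v + 4)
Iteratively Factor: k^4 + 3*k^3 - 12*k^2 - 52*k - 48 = (k - 4)*(k^3 + 7*k^2 + 16*k + 12) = (k - 4)*(k + 2)*(k^2 + 5*k + 6) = (k - 4)*(k + 2)^2*(k + 3)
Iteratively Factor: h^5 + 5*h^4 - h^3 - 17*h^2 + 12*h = (h + 4)*(h^4 + h^3 - 5*h^2 + 3*h) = (h - 1)*(h + 4)*(h^3 + 2*h^2 - 3*h) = (h - 1)*(h + 3)*(h + 4)*(h^2 - h) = h*(h - 1)*(h + 3)*(h + 4)*(h - 1)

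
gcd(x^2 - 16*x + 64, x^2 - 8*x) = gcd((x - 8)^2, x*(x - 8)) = x - 8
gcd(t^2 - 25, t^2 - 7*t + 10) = t - 5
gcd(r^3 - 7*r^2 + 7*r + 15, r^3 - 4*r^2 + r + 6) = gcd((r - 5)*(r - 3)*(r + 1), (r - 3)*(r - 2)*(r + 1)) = r^2 - 2*r - 3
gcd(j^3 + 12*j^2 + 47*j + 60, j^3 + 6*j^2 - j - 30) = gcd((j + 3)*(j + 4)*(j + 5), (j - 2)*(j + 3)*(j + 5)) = j^2 + 8*j + 15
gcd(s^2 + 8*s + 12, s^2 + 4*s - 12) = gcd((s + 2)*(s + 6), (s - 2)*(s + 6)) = s + 6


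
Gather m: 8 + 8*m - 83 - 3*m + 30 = 5*m - 45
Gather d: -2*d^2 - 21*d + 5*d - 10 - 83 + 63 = -2*d^2 - 16*d - 30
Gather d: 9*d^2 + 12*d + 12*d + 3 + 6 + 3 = 9*d^2 + 24*d + 12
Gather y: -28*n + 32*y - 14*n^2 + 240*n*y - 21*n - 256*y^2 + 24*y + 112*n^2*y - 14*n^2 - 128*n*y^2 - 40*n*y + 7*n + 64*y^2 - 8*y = -28*n^2 - 42*n + y^2*(-128*n - 192) + y*(112*n^2 + 200*n + 48)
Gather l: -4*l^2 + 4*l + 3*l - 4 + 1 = -4*l^2 + 7*l - 3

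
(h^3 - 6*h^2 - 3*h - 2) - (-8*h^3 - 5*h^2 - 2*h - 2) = 9*h^3 - h^2 - h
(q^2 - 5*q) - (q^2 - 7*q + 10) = 2*q - 10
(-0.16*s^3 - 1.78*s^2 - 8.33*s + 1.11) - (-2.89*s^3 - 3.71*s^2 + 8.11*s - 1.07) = 2.73*s^3 + 1.93*s^2 - 16.44*s + 2.18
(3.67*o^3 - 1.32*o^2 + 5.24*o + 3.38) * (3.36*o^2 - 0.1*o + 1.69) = 12.3312*o^5 - 4.8022*o^4 + 23.9407*o^3 + 8.602*o^2 + 8.5176*o + 5.7122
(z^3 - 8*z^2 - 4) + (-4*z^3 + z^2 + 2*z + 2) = -3*z^3 - 7*z^2 + 2*z - 2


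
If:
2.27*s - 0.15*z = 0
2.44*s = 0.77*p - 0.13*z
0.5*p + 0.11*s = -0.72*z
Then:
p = 0.00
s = 0.00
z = 0.00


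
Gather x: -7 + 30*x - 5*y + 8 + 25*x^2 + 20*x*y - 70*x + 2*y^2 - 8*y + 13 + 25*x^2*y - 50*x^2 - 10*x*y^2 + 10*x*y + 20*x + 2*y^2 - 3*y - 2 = x^2*(25*y - 25) + x*(-10*y^2 + 30*y - 20) + 4*y^2 - 16*y + 12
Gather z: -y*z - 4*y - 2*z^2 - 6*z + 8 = -4*y - 2*z^2 + z*(-y - 6) + 8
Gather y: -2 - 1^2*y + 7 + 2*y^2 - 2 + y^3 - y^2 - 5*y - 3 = y^3 + y^2 - 6*y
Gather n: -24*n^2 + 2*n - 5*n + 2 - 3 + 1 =-24*n^2 - 3*n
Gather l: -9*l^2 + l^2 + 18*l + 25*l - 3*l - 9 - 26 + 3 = -8*l^2 + 40*l - 32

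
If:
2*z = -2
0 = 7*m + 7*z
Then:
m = 1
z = -1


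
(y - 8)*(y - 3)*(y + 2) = y^3 - 9*y^2 + 2*y + 48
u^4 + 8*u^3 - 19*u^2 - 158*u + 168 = (u - 4)*(u - 1)*(u + 6)*(u + 7)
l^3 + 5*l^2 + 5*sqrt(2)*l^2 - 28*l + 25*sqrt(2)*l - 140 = (l + 5)*(l - 2*sqrt(2))*(l + 7*sqrt(2))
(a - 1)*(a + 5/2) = a^2 + 3*a/2 - 5/2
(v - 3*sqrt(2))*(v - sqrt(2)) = v^2 - 4*sqrt(2)*v + 6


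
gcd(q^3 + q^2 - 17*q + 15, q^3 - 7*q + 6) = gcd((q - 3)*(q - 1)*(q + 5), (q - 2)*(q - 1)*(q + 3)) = q - 1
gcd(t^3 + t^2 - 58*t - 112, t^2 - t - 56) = t^2 - t - 56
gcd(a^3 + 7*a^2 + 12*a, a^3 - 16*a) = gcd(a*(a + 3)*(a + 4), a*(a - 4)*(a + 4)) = a^2 + 4*a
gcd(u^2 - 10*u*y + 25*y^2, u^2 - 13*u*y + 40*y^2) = -u + 5*y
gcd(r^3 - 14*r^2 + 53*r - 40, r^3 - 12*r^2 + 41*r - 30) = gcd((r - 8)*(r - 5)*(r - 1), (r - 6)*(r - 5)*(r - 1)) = r^2 - 6*r + 5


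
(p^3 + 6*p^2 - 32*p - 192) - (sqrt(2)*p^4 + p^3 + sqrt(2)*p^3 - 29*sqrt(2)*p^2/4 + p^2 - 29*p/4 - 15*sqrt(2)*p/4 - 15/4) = -sqrt(2)*p^4 - sqrt(2)*p^3 + 5*p^2 + 29*sqrt(2)*p^2/4 - 99*p/4 + 15*sqrt(2)*p/4 - 753/4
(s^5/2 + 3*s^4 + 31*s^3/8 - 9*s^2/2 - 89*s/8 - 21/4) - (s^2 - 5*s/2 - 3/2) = s^5/2 + 3*s^4 + 31*s^3/8 - 11*s^2/2 - 69*s/8 - 15/4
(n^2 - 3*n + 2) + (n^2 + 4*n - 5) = 2*n^2 + n - 3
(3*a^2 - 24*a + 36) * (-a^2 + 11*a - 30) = -3*a^4 + 57*a^3 - 390*a^2 + 1116*a - 1080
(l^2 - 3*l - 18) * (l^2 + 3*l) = l^4 - 27*l^2 - 54*l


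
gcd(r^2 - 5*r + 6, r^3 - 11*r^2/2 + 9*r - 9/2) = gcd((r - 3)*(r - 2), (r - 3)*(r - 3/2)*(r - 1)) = r - 3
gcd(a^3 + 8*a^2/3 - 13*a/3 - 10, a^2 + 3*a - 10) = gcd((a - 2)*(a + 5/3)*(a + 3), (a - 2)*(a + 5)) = a - 2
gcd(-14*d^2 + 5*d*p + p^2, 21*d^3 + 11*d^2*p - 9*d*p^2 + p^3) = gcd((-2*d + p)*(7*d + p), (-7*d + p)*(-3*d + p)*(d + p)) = 1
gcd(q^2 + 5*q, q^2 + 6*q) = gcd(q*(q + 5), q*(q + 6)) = q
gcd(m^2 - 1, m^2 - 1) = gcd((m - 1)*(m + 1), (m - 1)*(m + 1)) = m^2 - 1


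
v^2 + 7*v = v*(v + 7)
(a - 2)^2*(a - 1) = a^3 - 5*a^2 + 8*a - 4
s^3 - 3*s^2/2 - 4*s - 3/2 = (s - 3)*(s + 1/2)*(s + 1)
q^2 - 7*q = q*(q - 7)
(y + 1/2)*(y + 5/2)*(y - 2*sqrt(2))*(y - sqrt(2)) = y^4 - 3*sqrt(2)*y^3 + 3*y^3 - 9*sqrt(2)*y^2 + 21*y^2/4 - 15*sqrt(2)*y/4 + 12*y + 5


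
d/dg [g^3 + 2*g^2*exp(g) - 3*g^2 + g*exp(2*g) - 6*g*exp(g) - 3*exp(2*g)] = 2*g^2*exp(g) + 3*g^2 + 2*g*exp(2*g) - 2*g*exp(g) - 6*g - 5*exp(2*g) - 6*exp(g)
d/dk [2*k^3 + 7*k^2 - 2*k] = 6*k^2 + 14*k - 2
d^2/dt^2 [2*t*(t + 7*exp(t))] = 14*t*exp(t) + 28*exp(t) + 4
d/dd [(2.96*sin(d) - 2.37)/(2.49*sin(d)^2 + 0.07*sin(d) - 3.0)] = (-7.3704*sin(d)^2 + 11.8026*sin(d) - 8.7141)*cos(d)/(6.2001*sin(d)^4 + 0.3486*sin(d)^3 - 14.9351*sin(d)^2 - 0.42*sin(d) + 9.0)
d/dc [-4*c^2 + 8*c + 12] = 8 - 8*c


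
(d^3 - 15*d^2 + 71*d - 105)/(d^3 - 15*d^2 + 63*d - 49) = (d^2 - 8*d + 15)/(d^2 - 8*d + 7)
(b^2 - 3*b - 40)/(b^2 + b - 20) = (b - 8)/(b - 4)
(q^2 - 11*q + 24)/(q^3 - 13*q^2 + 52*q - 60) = (q^2 - 11*q + 24)/(q^3 - 13*q^2 + 52*q - 60)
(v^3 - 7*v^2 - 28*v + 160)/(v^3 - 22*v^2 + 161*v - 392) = (v^2 + v - 20)/(v^2 - 14*v + 49)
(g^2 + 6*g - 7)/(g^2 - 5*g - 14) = (-g^2 - 6*g + 7)/(-g^2 + 5*g + 14)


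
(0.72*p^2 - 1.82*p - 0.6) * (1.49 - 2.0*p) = -1.44*p^3 + 4.7128*p^2 - 1.5118*p - 0.894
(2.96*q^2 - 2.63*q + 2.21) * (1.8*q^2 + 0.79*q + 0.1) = 5.328*q^4 - 2.3956*q^3 + 2.1963*q^2 + 1.4829*q + 0.221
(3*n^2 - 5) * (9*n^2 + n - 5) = 27*n^4 + 3*n^3 - 60*n^2 - 5*n + 25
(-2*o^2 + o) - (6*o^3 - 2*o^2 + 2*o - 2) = -6*o^3 - o + 2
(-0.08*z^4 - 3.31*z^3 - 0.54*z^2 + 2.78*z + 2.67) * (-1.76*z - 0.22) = 0.1408*z^5 + 5.8432*z^4 + 1.6786*z^3 - 4.774*z^2 - 5.3108*z - 0.5874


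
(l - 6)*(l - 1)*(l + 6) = l^3 - l^2 - 36*l + 36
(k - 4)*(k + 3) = k^2 - k - 12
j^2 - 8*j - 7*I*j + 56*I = (j - 8)*(j - 7*I)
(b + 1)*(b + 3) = b^2 + 4*b + 3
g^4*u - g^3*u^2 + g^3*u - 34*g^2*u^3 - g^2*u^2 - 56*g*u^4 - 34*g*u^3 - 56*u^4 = (g - 7*u)*(g + 2*u)*(g + 4*u)*(g*u + u)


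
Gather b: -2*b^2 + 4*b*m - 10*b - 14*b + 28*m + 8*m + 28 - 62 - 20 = -2*b^2 + b*(4*m - 24) + 36*m - 54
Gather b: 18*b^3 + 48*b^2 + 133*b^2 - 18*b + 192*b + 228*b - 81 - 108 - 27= 18*b^3 + 181*b^2 + 402*b - 216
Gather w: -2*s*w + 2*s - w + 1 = 2*s + w*(-2*s - 1) + 1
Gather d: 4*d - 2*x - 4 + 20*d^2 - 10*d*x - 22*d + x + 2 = 20*d^2 + d*(-10*x - 18) - x - 2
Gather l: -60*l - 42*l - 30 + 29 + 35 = 34 - 102*l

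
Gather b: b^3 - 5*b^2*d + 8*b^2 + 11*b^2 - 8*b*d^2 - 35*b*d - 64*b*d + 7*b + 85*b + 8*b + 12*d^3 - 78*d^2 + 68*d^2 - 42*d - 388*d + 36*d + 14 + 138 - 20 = b^3 + b^2*(19 - 5*d) + b*(-8*d^2 - 99*d + 100) + 12*d^3 - 10*d^2 - 394*d + 132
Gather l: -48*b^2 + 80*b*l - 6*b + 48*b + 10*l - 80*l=-48*b^2 + 42*b + l*(80*b - 70)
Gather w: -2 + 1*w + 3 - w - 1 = 0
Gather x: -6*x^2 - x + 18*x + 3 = -6*x^2 + 17*x + 3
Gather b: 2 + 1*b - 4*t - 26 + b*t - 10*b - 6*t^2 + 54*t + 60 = b*(t - 9) - 6*t^2 + 50*t + 36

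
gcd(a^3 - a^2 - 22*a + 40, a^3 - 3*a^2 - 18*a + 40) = a - 2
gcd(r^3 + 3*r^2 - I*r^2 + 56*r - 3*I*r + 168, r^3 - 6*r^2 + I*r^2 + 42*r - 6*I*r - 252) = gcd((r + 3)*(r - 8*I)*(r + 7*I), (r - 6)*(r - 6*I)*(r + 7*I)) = r + 7*I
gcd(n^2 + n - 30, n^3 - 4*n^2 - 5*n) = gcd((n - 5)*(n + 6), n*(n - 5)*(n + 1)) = n - 5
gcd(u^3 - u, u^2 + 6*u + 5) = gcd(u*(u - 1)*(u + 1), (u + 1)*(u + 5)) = u + 1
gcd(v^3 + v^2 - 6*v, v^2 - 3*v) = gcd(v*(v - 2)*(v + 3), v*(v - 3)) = v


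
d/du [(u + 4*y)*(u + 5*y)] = 2*u + 9*y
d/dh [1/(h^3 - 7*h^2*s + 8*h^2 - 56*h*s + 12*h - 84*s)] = (-3*h^2 + 14*h*s - 16*h + 56*s - 12)/(h^3 - 7*h^2*s + 8*h^2 - 56*h*s + 12*h - 84*s)^2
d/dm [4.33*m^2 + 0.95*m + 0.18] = 8.66*m + 0.95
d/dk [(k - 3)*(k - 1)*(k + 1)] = 3*k^2 - 6*k - 1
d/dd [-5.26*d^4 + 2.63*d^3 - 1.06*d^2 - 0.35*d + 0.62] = -21.04*d^3 + 7.89*d^2 - 2.12*d - 0.35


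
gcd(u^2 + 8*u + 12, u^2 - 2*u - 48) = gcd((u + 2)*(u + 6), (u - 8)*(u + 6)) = u + 6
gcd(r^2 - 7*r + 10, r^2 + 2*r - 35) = r - 5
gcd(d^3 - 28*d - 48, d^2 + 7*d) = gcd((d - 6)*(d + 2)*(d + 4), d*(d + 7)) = 1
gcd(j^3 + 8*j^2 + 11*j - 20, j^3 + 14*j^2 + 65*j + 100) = j^2 + 9*j + 20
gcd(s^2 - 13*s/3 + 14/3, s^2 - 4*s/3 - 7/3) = s - 7/3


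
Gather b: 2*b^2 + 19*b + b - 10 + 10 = 2*b^2 + 20*b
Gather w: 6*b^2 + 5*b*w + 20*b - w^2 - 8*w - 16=6*b^2 + 20*b - w^2 + w*(5*b - 8) - 16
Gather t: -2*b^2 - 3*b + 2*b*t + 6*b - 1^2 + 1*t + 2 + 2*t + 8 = -2*b^2 + 3*b + t*(2*b + 3) + 9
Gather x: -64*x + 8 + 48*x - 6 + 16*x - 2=0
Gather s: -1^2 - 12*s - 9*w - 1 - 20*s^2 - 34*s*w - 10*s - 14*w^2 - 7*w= -20*s^2 + s*(-34*w - 22) - 14*w^2 - 16*w - 2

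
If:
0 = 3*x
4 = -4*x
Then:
No Solution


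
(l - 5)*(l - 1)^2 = l^3 - 7*l^2 + 11*l - 5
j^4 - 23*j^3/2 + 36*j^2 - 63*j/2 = j*(j - 7)*(j - 3)*(j - 3/2)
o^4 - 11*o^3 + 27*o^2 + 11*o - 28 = (o - 7)*(o - 4)*(o - 1)*(o + 1)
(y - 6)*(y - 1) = y^2 - 7*y + 6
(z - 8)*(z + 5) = z^2 - 3*z - 40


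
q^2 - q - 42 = (q - 7)*(q + 6)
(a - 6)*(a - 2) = a^2 - 8*a + 12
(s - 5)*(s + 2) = s^2 - 3*s - 10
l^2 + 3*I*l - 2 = (l + I)*(l + 2*I)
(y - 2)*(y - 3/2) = y^2 - 7*y/2 + 3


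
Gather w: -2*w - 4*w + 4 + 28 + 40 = 72 - 6*w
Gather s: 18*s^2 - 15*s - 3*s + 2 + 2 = 18*s^2 - 18*s + 4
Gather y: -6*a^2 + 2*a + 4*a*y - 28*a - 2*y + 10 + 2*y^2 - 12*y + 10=-6*a^2 - 26*a + 2*y^2 + y*(4*a - 14) + 20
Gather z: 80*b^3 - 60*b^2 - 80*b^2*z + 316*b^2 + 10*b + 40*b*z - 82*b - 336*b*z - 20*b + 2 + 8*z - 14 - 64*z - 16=80*b^3 + 256*b^2 - 92*b + z*(-80*b^2 - 296*b - 56) - 28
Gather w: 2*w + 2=2*w + 2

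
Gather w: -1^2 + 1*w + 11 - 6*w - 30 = -5*w - 20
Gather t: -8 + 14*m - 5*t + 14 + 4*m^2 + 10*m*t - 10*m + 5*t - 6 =4*m^2 + 10*m*t + 4*m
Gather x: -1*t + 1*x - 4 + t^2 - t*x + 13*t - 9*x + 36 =t^2 + 12*t + x*(-t - 8) + 32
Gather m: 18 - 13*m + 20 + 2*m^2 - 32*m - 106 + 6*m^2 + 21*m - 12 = 8*m^2 - 24*m - 80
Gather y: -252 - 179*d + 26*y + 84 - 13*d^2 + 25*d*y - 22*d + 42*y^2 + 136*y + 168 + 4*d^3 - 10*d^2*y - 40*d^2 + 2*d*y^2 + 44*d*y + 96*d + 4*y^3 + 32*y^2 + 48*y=4*d^3 - 53*d^2 - 105*d + 4*y^3 + y^2*(2*d + 74) + y*(-10*d^2 + 69*d + 210)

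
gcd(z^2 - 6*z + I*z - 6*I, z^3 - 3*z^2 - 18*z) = z - 6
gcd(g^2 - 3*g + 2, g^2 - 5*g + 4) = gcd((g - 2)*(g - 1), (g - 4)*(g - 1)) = g - 1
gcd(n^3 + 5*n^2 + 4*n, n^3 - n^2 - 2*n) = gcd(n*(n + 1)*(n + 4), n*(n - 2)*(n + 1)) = n^2 + n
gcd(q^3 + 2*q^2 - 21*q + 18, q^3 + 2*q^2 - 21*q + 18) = q^3 + 2*q^2 - 21*q + 18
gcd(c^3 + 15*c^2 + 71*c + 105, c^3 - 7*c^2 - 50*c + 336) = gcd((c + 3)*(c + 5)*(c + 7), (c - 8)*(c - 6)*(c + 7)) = c + 7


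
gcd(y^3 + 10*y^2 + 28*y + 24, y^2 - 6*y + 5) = 1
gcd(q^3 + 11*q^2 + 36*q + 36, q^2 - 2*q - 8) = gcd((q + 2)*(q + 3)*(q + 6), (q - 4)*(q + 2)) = q + 2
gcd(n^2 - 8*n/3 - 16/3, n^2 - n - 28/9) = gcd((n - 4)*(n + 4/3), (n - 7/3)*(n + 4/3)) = n + 4/3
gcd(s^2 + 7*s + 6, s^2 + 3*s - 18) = s + 6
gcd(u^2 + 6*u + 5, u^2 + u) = u + 1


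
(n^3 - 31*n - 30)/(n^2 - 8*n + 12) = (n^2 + 6*n + 5)/(n - 2)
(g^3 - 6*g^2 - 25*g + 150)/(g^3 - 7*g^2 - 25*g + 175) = (g - 6)/(g - 7)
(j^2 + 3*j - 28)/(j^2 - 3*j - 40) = (-j^2 - 3*j + 28)/(-j^2 + 3*j + 40)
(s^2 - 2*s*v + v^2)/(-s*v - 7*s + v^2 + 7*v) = (-s + v)/(v + 7)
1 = 1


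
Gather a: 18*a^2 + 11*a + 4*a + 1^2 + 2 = 18*a^2 + 15*a + 3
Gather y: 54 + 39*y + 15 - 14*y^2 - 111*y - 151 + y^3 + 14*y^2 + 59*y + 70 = y^3 - 13*y - 12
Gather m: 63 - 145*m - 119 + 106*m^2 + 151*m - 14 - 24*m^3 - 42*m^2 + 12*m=-24*m^3 + 64*m^2 + 18*m - 70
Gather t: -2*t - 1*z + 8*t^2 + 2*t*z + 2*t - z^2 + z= 8*t^2 + 2*t*z - z^2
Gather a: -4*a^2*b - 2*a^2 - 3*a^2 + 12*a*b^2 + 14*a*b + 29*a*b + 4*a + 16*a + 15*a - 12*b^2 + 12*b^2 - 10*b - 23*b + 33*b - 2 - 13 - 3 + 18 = a^2*(-4*b - 5) + a*(12*b^2 + 43*b + 35)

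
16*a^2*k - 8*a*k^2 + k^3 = k*(-4*a + k)^2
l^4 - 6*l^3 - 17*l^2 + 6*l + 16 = (l - 8)*(l - 1)*(l + 1)*(l + 2)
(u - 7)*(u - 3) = u^2 - 10*u + 21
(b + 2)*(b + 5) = b^2 + 7*b + 10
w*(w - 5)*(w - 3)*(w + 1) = w^4 - 7*w^3 + 7*w^2 + 15*w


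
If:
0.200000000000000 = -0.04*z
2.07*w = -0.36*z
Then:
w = 0.87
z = -5.00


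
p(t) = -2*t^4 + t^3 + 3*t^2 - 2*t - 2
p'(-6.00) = 1798.00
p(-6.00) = -2690.00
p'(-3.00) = 223.00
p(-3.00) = -158.00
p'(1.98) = -40.46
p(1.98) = -17.18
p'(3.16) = -205.52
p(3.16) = -146.23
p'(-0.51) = -3.22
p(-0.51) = -0.47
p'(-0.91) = 1.05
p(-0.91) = 0.18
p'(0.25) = -0.44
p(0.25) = -2.30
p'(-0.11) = -2.61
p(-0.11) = -1.75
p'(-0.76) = -1.32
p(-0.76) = 0.15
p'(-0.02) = -2.12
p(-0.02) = -1.96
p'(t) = -8*t^3 + 3*t^2 + 6*t - 2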